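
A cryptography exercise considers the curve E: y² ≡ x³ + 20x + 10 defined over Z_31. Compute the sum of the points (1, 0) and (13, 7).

(1, 0) + (13, 7). λ = (7 - 0)/(13 - 1) ≡ 7/12 mod 31. 12⁻¹ ≡ 13 (mod 31), so λ ≡ 29.
  x = λ² - 1 - 13 = 841 - 14 ≡ 21; y = λ·(1 - 21) - 0 ≡ 9. → (21, 9)

(21, 9)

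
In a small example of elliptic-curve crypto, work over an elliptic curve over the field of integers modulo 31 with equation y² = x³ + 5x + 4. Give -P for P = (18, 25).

(18, 6)

-(18, 25) = (18, -25 mod 31) = (18, 6).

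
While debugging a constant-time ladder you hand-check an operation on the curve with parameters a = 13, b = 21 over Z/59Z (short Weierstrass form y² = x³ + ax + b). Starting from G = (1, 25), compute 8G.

(29, 40)

Repeated addition: build up to 8G.
2G: tangent at (1, 25): λ = (3·1² + 13)/(2·25) ≡ 16/50. 50⁻¹ ≡ 13 (mod 59) since 50·13 = 650 ≡ 1, so λ ≡ 16·13 ≡ 31.
  x = λ² - 1 - 1 = 961 - 2 ≡ 15; y = λ·(1 - 15) - 25 ≡ 13. → (15, 13)
3G: (15, 13) + (1, 25). λ = (25 - 13)/(1 - 15) ≡ 12/45 mod 59. 45⁻¹ ≡ 21 (mod 59) since 45·21 = 945 ≡ 1, so λ ≡ 16.
  x = λ² - 15 - 1 = 256 - 16 ≡ 4; y = λ·(15 - 4) - 13 ≡ 45. → (4, 45)
4G: (4, 45) + (1, 25). λ = (25 - 45)/(1 - 4) ≡ 39/56 mod 59. 56⁻¹ ≡ 39 (mod 59) since 56·39 = 2184 ≡ 1, so λ ≡ 46.
  x = λ² - 4 - 1 = 2116 - 5 ≡ 46; y = λ·(4 - 46) - 45 ≡ 29. → (46, 29)
5G: (46, 29) + (1, 25). λ = (25 - 29)/(1 - 46) ≡ 55/14 mod 59. 14⁻¹ ≡ 38 (mod 59), so λ ≡ 25.
  x = λ² - 46 - 1 = 625 - 47 ≡ 47; y = λ·(46 - 47) - 29 ≡ 5. → (47, 5)
6G: (47, 5) + (1, 25). λ = (25 - 5)/(1 - 47) ≡ 20/13 mod 59. 13⁻¹ ≡ 50 (mod 59), so λ ≡ 56.
  x = λ² - 47 - 1 = 3136 - 48 ≡ 20; y = λ·(47 - 20) - 5 ≡ 32. → (20, 32)
7G: (20, 32) + (1, 25). λ = (25 - 32)/(1 - 20) ≡ 52/40 mod 59. 40⁻¹ ≡ 31 (mod 59), so λ ≡ 19.
  x = λ² - 20 - 1 = 361 - 21 ≡ 45; y = λ·(20 - 45) - 32 ≡ 24. → (45, 24)
8G: (45, 24) + (1, 25). λ = (25 - 24)/(1 - 45) ≡ 1/15 mod 59. 15⁻¹ ≡ 4 (mod 59), so λ ≡ 4.
  x = λ² - 45 - 1 = 16 - 46 ≡ 29; y = λ·(45 - 29) - 24 ≡ 40. → (29, 40)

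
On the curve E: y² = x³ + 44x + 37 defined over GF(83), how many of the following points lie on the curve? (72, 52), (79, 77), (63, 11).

2

(72, 52): 52² ≡ 48, rhs ≡ 48 → on.
(79, 77): 77² ≡ 36, rhs ≡ 46 → off.
(63, 11): 11² ≡ 38, rhs ≡ 38 → on.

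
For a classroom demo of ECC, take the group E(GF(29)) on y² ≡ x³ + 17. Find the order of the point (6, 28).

10

2P: tangent at (6, 28): λ = (3·6² + 0)/(2·28) ≡ 21/27. 27⁻¹ ≡ 14 (mod 29), so λ ≡ 21·14 ≡ 4.
  x = λ² - 6 - 6 = 16 - 12 ≡ 4; y = λ·(6 - 4) - 28 ≡ 9. → (4, 9)
3P: (4, 9) + (6, 28). λ = (28 - 9)/(6 - 4) ≡ 19/2 mod 29. 2⁻¹ ≡ 15 (mod 29) since 2·15 = 30 ≡ 1, so λ ≡ 24.
  x = λ² - 4 - 6 = 576 - 10 ≡ 15; y = λ·(4 - 15) - 9 ≡ 17. → (15, 17)
4P: (15, 17) + (6, 28). λ = (28 - 17)/(6 - 15) ≡ 11/20 mod 29. 20⁻¹ ≡ 16 (mod 29) since 20·16 = 320 ≡ 1, so λ ≡ 2.
  x = λ² - 15 - 6 = 4 - 21 ≡ 12; y = λ·(15 - 12) - 17 ≡ 18. → (12, 18)
5P: (12, 18) + (6, 28). λ = (28 - 18)/(6 - 12) ≡ 10/23 mod 29. 23⁻¹ ≡ 24 (mod 29), so λ ≡ 8.
  x = λ² - 12 - 6 = 64 - 18 ≡ 17; y = λ·(12 - 17) - 18 ≡ 0. → (17, 0)
6P: (17, 0) + (6, 28). λ = (28 - 0)/(6 - 17) ≡ 28/18 mod 29. 18⁻¹ ≡ 21 (mod 29) since 18·21 = 378 ≡ 1, so λ ≡ 8.
  x = λ² - 17 - 6 = 64 - 23 ≡ 12; y = λ·(17 - 12) - 0 ≡ 11. → (12, 11)
7P: (12, 11) + (6, 28). λ = (28 - 11)/(6 - 12) ≡ 17/23 mod 29. 23⁻¹ ≡ 24 (mod 29) since 23·24 = 552 ≡ 1, so λ ≡ 2.
  x = λ² - 12 - 6 = 4 - 18 ≡ 15; y = λ·(12 - 15) - 11 ≡ 12. → (15, 12)
8P: (15, 12) + (6, 28). λ = (28 - 12)/(6 - 15) ≡ 16/20 mod 29. 20⁻¹ ≡ 16 (mod 29) since 20·16 = 320 ≡ 1, so λ ≡ 24.
  x = λ² - 15 - 6 = 576 - 21 ≡ 4; y = λ·(15 - 4) - 12 ≡ 20. → (4, 20)
9P: (4, 20) + (6, 28). λ = (28 - 20)/(6 - 4) ≡ 8/2 mod 29. 2⁻¹ ≡ 15 (mod 29), so λ ≡ 4.
  x = λ² - 4 - 6 = 16 - 10 ≡ 6; y = λ·(4 - 6) - 20 ≡ 1. → (6, 1)
10P: (6, 1) + (6, 28): same x and y₁ ≡ -y₂, so the sum is O.
10P = O, so the order is 10.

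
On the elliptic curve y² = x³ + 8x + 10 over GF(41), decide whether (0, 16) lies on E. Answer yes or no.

y² = 16² ≡ 10; x³ + 8x + 10 = 10 ≡ 10 (mod 41). 10 = 10.

yes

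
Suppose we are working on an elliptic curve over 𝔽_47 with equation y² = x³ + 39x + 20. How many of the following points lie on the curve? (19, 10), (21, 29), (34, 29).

(19, 10): 10² ≡ 6, rhs ≡ 6 → on.
(21, 29): 29² ≡ 42, rhs ≡ 42 → on.
(34, 29): 29² ≡ 42, rhs ≡ 42 → on.

3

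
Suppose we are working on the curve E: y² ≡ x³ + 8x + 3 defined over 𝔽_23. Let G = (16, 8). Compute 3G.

(10, 18)

Repeated addition: build up to 3G.
2G: tangent at (16, 8): λ = (3·16² + 8)/(2·8) ≡ 17/16. 16⁻¹ ≡ 13 (mod 23), so λ ≡ 17·13 ≡ 14.
  x = λ² - 16 - 16 = 196 - 32 ≡ 3; y = λ·(16 - 3) - 8 ≡ 13. → (3, 13)
3G: (3, 13) + (16, 8). λ = (8 - 13)/(16 - 3) ≡ 18/13 mod 23. 13⁻¹ ≡ 16 (mod 23), so λ ≡ 12.
  x = λ² - 3 - 16 = 144 - 19 ≡ 10; y = λ·(3 - 10) - 13 ≡ 18. → (10, 18)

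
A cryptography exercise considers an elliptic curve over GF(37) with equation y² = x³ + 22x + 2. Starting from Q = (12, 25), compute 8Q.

(16, 11)

Double-and-add on 8 = (1000)₂. Start with Q = (12, 25) for the leading 1-bit.
double: tangent at (12, 25): λ = (3·12² + 22)/(2·25) ≡ 10/13. 13⁻¹ ≡ 20 (mod 37) since 13·20 = 260 ≡ 1, so λ ≡ 10·20 ≡ 15.
  x = λ² - 12 - 12 = 225 - 24 ≡ 16; y = λ·(12 - 16) - 25 ≡ 26. → (16, 26)
double: tangent at (16, 26): λ = (3·16² + 22)/(2·26) ≡ 13/15. 15⁻¹ ≡ 5 (mod 37), so λ ≡ 13·5 ≡ 28.
  x = λ² - 16 - 16 = 784 - 32 ≡ 12; y = λ·(16 - 12) - 26 ≡ 12. → (12, 12)
double: tangent at (12, 12): λ = (3·12² + 22)/(2·12) ≡ 10/24. 24⁻¹ ≡ 17 (mod 37), so λ ≡ 10·17 ≡ 22.
  x = λ² - 12 - 12 = 484 - 24 ≡ 16; y = λ·(12 - 16) - 12 ≡ 11. → (16, 11)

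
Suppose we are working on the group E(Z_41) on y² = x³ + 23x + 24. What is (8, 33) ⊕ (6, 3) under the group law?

(6, 38)

(8, 33) + (6, 3). λ = (3 - 33)/(6 - 8) ≡ 11/39 mod 41. 39⁻¹ ≡ 20 (mod 41), so λ ≡ 15.
  x = λ² - 8 - 6 = 225 - 14 ≡ 6; y = λ·(8 - 6) - 33 ≡ 38. → (6, 38)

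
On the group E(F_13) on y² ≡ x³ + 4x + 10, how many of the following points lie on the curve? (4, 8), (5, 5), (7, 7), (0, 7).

3

(4, 8): 8² ≡ 12, rhs ≡ 12 → on.
(5, 5): 5² ≡ 12, rhs ≡ 12 → on.
(7, 7): 7² ≡ 10, rhs ≡ 4 → off.
(0, 7): 7² ≡ 10, rhs ≡ 10 → on.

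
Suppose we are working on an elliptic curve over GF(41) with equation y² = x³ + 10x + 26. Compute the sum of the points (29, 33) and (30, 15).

(19, 33)

(29, 33) + (30, 15). λ = (15 - 33)/(30 - 29) ≡ 23/1 mod 41. 1⁻¹ ≡ 1 (mod 41) since 1·1 = 1 ≡ 1, so λ ≡ 23.
  x = λ² - 29 - 30 = 529 - 59 ≡ 19; y = λ·(29 - 19) - 33 ≡ 33. → (19, 33)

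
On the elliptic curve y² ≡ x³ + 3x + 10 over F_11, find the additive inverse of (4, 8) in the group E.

-(4, 8) = (4, -8 mod 11) = (4, 3).

(4, 3)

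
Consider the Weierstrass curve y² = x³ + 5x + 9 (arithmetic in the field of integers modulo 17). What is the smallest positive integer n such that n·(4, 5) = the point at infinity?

2P: tangent at (4, 5): λ = (3·4² + 5)/(2·5) ≡ 2/10. 10⁻¹ ≡ 12 (mod 17) since 10·12 = 120 ≡ 1, so λ ≡ 2·12 ≡ 7.
  x = λ² - 4 - 4 = 49 - 8 ≡ 7; y = λ·(4 - 7) - 5 ≡ 8. → (7, 8)
3P: (7, 8) + (4, 5). λ = (5 - 8)/(4 - 7) ≡ 14/14 mod 17. 14⁻¹ ≡ 11 (mod 17), so λ ≡ 1.
  x = λ² - 7 - 4 = 1 - 11 ≡ 7; y = λ·(7 - 7) - 8 ≡ 9. → (7, 9)
4P: (7, 9) + (4, 5). λ = (5 - 9)/(4 - 7) ≡ 13/14 mod 17. 14⁻¹ ≡ 11 (mod 17), so λ ≡ 7.
  x = λ² - 7 - 4 = 49 - 11 ≡ 4; y = λ·(7 - 4) - 9 ≡ 12. → (4, 12)
5P: (4, 12) + (4, 5): same x and y₁ ≡ -y₂, so the sum is the point at infinity.
5P = the point at infinity, so the order is 5.

5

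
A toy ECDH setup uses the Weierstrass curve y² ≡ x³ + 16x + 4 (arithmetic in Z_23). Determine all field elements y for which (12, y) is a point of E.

x³ + 16x + 4 = 1924 ≡ 15 (mod 23).
15 is a non-residue mod 23; no y exists.

none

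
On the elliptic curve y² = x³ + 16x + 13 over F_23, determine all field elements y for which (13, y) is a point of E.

7, 16

x³ + 16x + 13 = 2418 ≡ 3 (mod 23).
Square roots of 3 mod 23: 7 and 16 (since 7² = 49 ≡ 3).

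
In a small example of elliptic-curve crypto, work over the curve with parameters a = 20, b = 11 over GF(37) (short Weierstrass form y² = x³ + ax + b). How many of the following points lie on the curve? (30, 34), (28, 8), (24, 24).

2

(30, 34): 34² ≡ 9, rhs ≡ 9 → on.
(28, 8): 8² ≡ 27, rhs ≡ 27 → on.
(24, 24): 24² ≡ 21, rhs ≡ 33 → off.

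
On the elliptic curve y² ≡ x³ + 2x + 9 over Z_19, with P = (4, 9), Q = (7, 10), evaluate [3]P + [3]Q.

First 3P:
Repeated addition: build up to 3P.
2P: tangent at (4, 9): λ = (3·4² + 2)/(2·9) ≡ 12/18. 18⁻¹ ≡ 18 (mod 19), so λ ≡ 12·18 ≡ 7.
  x = λ² - 4 - 4 = 49 - 8 ≡ 3; y = λ·(4 - 3) - 9 ≡ 17. → (3, 17)
3P: (3, 17) + (4, 9). λ = (9 - 17)/(4 - 3) ≡ 11/1 mod 19. 1⁻¹ ≡ 1 (mod 19), so λ ≡ 11.
  x = λ² - 3 - 4 = 121 - 7 ≡ 0; y = λ·(3 - 0) - 17 ≡ 16. → (0, 16)
3P = (0, 16).
Next 3Q:
Repeated addition: build up to 3Q.
2Q: tangent at (7, 10): λ = (3·7² + 2)/(2·10) ≡ 16/1. 1⁻¹ ≡ 1 (mod 19), so λ ≡ 16·1 ≡ 16.
  x = λ² - 7 - 7 = 256 - 14 ≡ 14; y = λ·(7 - 14) - 10 ≡ 11. → (14, 11)
3Q: (14, 11) + (7, 10). λ = (10 - 11)/(7 - 14) ≡ 18/12 mod 19. 12⁻¹ ≡ 8 (mod 19) since 12·8 = 96 ≡ 1, so λ ≡ 11.
  x = λ² - 14 - 7 = 121 - 21 ≡ 5; y = λ·(14 - 5) - 11 ≡ 12. → (5, 12)
3Q = (5, 12).
Finally 3P + 3Q:
(0, 16) + (5, 12). λ = (12 - 16)/(5 - 0) ≡ 15/5 mod 19. 5⁻¹ ≡ 4 (mod 19) since 5·4 = 20 ≡ 1, so λ ≡ 3.
  x = λ² - 0 - 5 = 9 - 5 ≡ 4; y = λ·(0 - 4) - 16 ≡ 10. → (4, 10)

(4, 10)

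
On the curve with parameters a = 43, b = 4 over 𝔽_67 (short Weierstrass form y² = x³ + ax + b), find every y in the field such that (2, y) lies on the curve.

none

x³ + 43x + 4 = 98 ≡ 31 (mod 67).
31 is a non-residue mod 67; no y exists.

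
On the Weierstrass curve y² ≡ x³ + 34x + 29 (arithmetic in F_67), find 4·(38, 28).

Write Q = (38, 28).
Repeated addition: build up to 4Q.
2Q: tangent at (38, 28): λ = (3·38² + 34)/(2·28) ≡ 11/56. 56⁻¹ ≡ 6 (mod 67) since 56·6 = 336 ≡ 1, so λ ≡ 11·6 ≡ 66.
  x = λ² - 38 - 38 = 4356 - 76 ≡ 59; y = λ·(38 - 59) - 28 ≡ 60. → (59, 60)
3Q: (59, 60) + (38, 28). λ = (28 - 60)/(38 - 59) ≡ 35/46 mod 67. 46⁻¹ ≡ 51 (mod 67), so λ ≡ 43.
  x = λ² - 59 - 38 = 1849 - 97 ≡ 10; y = λ·(59 - 10) - 60 ≡ 37. → (10, 37)
4Q: (10, 37) + (38, 28). λ = (28 - 37)/(38 - 10) ≡ 58/28 mod 67. 28⁻¹ ≡ 12 (mod 67) since 28·12 = 336 ≡ 1, so λ ≡ 26.
  x = λ² - 10 - 38 = 676 - 48 ≡ 25; y = λ·(10 - 25) - 37 ≡ 42. → (25, 42)

(25, 42)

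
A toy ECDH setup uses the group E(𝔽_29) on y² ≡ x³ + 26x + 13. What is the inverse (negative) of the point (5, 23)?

(5, 6)

-(5, 23) = (5, -23 mod 29) = (5, 6).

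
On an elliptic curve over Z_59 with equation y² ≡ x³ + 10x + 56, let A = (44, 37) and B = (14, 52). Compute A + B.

(44, 37) + (14, 52). λ = (52 - 37)/(14 - 44) ≡ 15/29 mod 59. 29⁻¹ ≡ 57 (mod 59), so λ ≡ 29.
  x = λ² - 44 - 14 = 841 - 58 ≡ 16; y = λ·(44 - 16) - 37 ≡ 8. → (16, 8)

(16, 8)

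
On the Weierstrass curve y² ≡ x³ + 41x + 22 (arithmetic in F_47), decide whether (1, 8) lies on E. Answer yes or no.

yes

y² = 8² ≡ 17; x³ + 41x + 22 = 64 ≡ 17 (mod 47). 17 = 17.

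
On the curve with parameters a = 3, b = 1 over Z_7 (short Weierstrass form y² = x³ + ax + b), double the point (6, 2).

tangent at (6, 2): λ = (3·6² + 3)/(2·2) ≡ 6/4. 4⁻¹ ≡ 2 (mod 7), so λ ≡ 6·2 ≡ 5.
  x = λ² - 6 - 6 = 25 - 12 ≡ 6; y = λ·(6 - 6) - 2 ≡ 5. → (6, 5)

(6, 5)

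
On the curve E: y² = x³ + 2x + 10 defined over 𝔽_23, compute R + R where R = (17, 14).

tangent at (17, 14): λ = (3·17² + 2)/(2·14) ≡ 18/5. 5⁻¹ ≡ 14 (mod 23) since 5·14 = 70 ≡ 1, so λ ≡ 18·14 ≡ 22.
  x = λ² - 17 - 17 = 484 - 34 ≡ 13; y = λ·(17 - 13) - 14 ≡ 5. → (13, 5)

(13, 5)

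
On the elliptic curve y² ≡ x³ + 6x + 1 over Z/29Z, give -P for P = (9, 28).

-(9, 28) = (9, -28 mod 29) = (9, 1).

(9, 1)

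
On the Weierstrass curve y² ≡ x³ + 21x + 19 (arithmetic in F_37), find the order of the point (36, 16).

2P: tangent at (36, 16): λ = (3·36² + 21)/(2·16) ≡ 24/32. 32⁻¹ ≡ 22 (mod 37), so λ ≡ 24·22 ≡ 10.
  x = λ² - 36 - 36 = 100 - 72 ≡ 28; y = λ·(36 - 28) - 16 ≡ 27. → (28, 27)
3P: (28, 27) + (36, 16). λ = (16 - 27)/(36 - 28) ≡ 26/8 mod 37. 8⁻¹ ≡ 14 (mod 37), so λ ≡ 31.
  x = λ² - 28 - 36 = 961 - 64 ≡ 9; y = λ·(28 - 9) - 27 ≡ 7. → (9, 7)
4P: (9, 7) + (36, 16). λ = (16 - 7)/(36 - 9) ≡ 9/27 mod 37. 27⁻¹ ≡ 11 (mod 37) since 27·11 = 297 ≡ 1, so λ ≡ 25.
  x = λ² - 9 - 36 = 625 - 45 ≡ 25; y = λ·(9 - 25) - 7 ≡ 0. → (25, 0)
5P: (25, 0) + (36, 16). λ = (16 - 0)/(36 - 25) ≡ 16/11 mod 37. 11⁻¹ ≡ 27 (mod 37), so λ ≡ 25.
  x = λ² - 25 - 36 = 625 - 61 ≡ 9; y = λ·(25 - 9) - 0 ≡ 30. → (9, 30)
6P: (9, 30) + (36, 16). λ = (16 - 30)/(36 - 9) ≡ 23/27 mod 37. 27⁻¹ ≡ 11 (mod 37), so λ ≡ 31.
  x = λ² - 9 - 36 = 961 - 45 ≡ 28; y = λ·(9 - 28) - 30 ≡ 10. → (28, 10)
7P: (28, 10) + (36, 16). λ = (16 - 10)/(36 - 28) ≡ 6/8 mod 37. 8⁻¹ ≡ 14 (mod 37), so λ ≡ 10.
  x = λ² - 28 - 36 = 100 - 64 ≡ 36; y = λ·(28 - 36) - 10 ≡ 21. → (36, 21)
8P: (36, 21) + (36, 16): same x and y₁ ≡ -y₂, so the sum is O.
8P = O, so the order is 8.

8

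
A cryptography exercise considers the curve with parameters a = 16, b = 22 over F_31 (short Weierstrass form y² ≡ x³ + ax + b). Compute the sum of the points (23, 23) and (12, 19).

(1, 16)

(23, 23) + (12, 19). λ = (19 - 23)/(12 - 23) ≡ 27/20 mod 31. 20⁻¹ ≡ 14 (mod 31), so λ ≡ 6.
  x = λ² - 23 - 12 = 36 - 35 ≡ 1; y = λ·(23 - 1) - 23 ≡ 16. → (1, 16)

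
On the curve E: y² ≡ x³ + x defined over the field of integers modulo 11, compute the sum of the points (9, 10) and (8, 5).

(8, 6)

(9, 10) + (8, 5). λ = (5 - 10)/(8 - 9) ≡ 6/10 mod 11. 10⁻¹ ≡ 10 (mod 11) since 10·10 = 100 ≡ 1, so λ ≡ 5.
  x = λ² - 9 - 8 = 25 - 17 ≡ 8; y = λ·(9 - 8) - 10 ≡ 6. → (8, 6)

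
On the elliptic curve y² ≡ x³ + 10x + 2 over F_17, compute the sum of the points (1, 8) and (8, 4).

(1, 8) + (8, 4). λ = (4 - 8)/(8 - 1) ≡ 13/7 mod 17. 7⁻¹ ≡ 5 (mod 17) since 7·5 = 35 ≡ 1, so λ ≡ 14.
  x = λ² - 1 - 8 = 196 - 9 ≡ 0; y = λ·(1 - 0) - 8 ≡ 6. → (0, 6)

(0, 6)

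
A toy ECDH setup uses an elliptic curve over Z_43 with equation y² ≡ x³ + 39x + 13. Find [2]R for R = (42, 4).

(0, 23)

tangent at (42, 4): λ = (3·42² + 39)/(2·4) ≡ 42/8. 8⁻¹ ≡ 27 (mod 43), so λ ≡ 42·27 ≡ 16.
  x = λ² - 42 - 42 = 256 - 84 ≡ 0; y = λ·(42 - 0) - 4 ≡ 23. → (0, 23)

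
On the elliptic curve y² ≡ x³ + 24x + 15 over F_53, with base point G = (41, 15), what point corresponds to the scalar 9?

Repeated addition: build up to 9G.
2G: tangent at (41, 15): λ = (3·41² + 24)/(2·15) ≡ 32/30. 30⁻¹ ≡ 23 (mod 53) since 30·23 = 690 ≡ 1, so λ ≡ 32·23 ≡ 47.
  x = λ² - 41 - 41 = 2209 - 82 ≡ 7; y = λ·(41 - 7) - 15 ≡ 46. → (7, 46)
3G: (7, 46) + (41, 15). λ = (15 - 46)/(41 - 7) ≡ 22/34 mod 53. 34⁻¹ ≡ 39 (mod 53), so λ ≡ 10.
  x = λ² - 7 - 41 = 100 - 48 ≡ 52; y = λ·(7 - 52) - 46 ≡ 34. → (52, 34)
4G: (52, 34) + (41, 15). λ = (15 - 34)/(41 - 52) ≡ 34/42 mod 53. 42⁻¹ ≡ 24 (mod 53) since 42·24 = 1008 ≡ 1, so λ ≡ 21.
  x = λ² - 52 - 41 = 441 - 93 ≡ 30; y = λ·(52 - 30) - 34 ≡ 4. → (30, 4)
5G: (30, 4) + (41, 15). λ = (15 - 4)/(41 - 30) ≡ 11/11 mod 53. 11⁻¹ ≡ 29 (mod 53) since 11·29 = 319 ≡ 1, so λ ≡ 1.
  x = λ² - 30 - 41 = 1 - 71 ≡ 36; y = λ·(30 - 36) - 4 ≡ 43. → (36, 43)
6G: (36, 43) + (41, 15). λ = (15 - 43)/(41 - 36) ≡ 25/5 mod 53. 5⁻¹ ≡ 32 (mod 53) since 5·32 = 160 ≡ 1, so λ ≡ 5.
  x = λ² - 36 - 41 = 25 - 77 ≡ 1; y = λ·(36 - 1) - 43 ≡ 26. → (1, 26)
7G: (1, 26) + (41, 15). λ = (15 - 26)/(41 - 1) ≡ 42/40 mod 53. 40⁻¹ ≡ 4 (mod 53) since 40·4 = 160 ≡ 1, so λ ≡ 9.
  x = λ² - 1 - 41 = 81 - 42 ≡ 39; y = λ·(1 - 39) - 26 ≡ 3. → (39, 3)
8G: (39, 3) + (41, 15). λ = (15 - 3)/(41 - 39) ≡ 12/2 mod 53. 2⁻¹ ≡ 27 (mod 53), so λ ≡ 6.
  x = λ² - 39 - 41 = 36 - 80 ≡ 9; y = λ·(39 - 9) - 3 ≡ 18. → (9, 18)
9G: (9, 18) + (41, 15). λ = (15 - 18)/(41 - 9) ≡ 50/32 mod 53. 32⁻¹ ≡ 5 (mod 53), so λ ≡ 38.
  x = λ² - 9 - 41 = 1444 - 50 ≡ 16; y = λ·(9 - 16) - 18 ≡ 34. → (16, 34)

(16, 34)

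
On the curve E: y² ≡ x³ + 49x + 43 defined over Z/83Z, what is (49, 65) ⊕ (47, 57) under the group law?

(3, 36)

(49, 65) + (47, 57). λ = (57 - 65)/(47 - 49) ≡ 75/81 mod 83. 81⁻¹ ≡ 41 (mod 83) since 81·41 = 3321 ≡ 1, so λ ≡ 4.
  x = λ² - 49 - 47 = 16 - 96 ≡ 3; y = λ·(49 - 3) - 65 ≡ 36. → (3, 36)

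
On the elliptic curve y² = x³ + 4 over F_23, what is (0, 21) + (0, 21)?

tangent at (0, 21): λ = (3·0² + 0)/(2·21) ≡ 0/19. 19⁻¹ ≡ 17 (mod 23), so λ ≡ 0·17 ≡ 0.
  x = λ² - 0 - 0 = 0 - 0 ≡ 0; y = λ·(0 - 0) - 21 ≡ 2. → (0, 2)

(0, 2)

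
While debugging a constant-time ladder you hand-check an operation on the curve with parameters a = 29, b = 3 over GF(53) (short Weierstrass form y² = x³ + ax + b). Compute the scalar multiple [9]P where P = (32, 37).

(31, 35)

Double-and-add on 9 = (1001)₂. Start with P = (32, 37) for the leading 1-bit.
double: tangent at (32, 37): λ = (3·32² + 29)/(2·37) ≡ 27/21. 21⁻¹ ≡ 48 (mod 53), so λ ≡ 27·48 ≡ 24.
  x = λ² - 32 - 32 = 576 - 64 ≡ 35; y = λ·(32 - 35) - 37 ≡ 50. → (35, 50)
double: tangent at (35, 50): λ = (3·35² + 29)/(2·50) ≡ 47/47. 47⁻¹ ≡ 44 (mod 53) since 47·44 = 2068 ≡ 1, so λ ≡ 47·44 ≡ 1.
  x = λ² - 35 - 35 = 1 - 70 ≡ 37; y = λ·(35 - 37) - 50 ≡ 1. → (37, 1)
double: tangent at (37, 1): λ = (3·37² + 29)/(2·1) ≡ 2/2. 2⁻¹ ≡ 27 (mod 53) since 2·27 = 54 ≡ 1, so λ ≡ 2·27 ≡ 1.
  x = λ² - 37 - 37 = 1 - 74 ≡ 33; y = λ·(37 - 33) - 1 ≡ 3. → (33, 3)
add P: (33, 3) + (32, 37). λ = (37 - 3)/(32 - 33) ≡ 34/52 mod 53. 52⁻¹ ≡ 52 (mod 53), so λ ≡ 19.
  x = λ² - 33 - 32 = 361 - 65 ≡ 31; y = λ·(33 - 31) - 3 ≡ 35. → (31, 35)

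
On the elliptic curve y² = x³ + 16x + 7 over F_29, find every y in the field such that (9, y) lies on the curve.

x³ + 16x + 7 = 880 ≡ 10 (mod 29).
10 is a non-residue mod 29; no y exists.

none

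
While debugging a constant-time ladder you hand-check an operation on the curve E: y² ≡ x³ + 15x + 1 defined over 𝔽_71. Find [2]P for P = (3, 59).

(37, 36)

tangent at (3, 59): λ = (3·3² + 15)/(2·59) ≡ 42/47. 47⁻¹ ≡ 68 (mod 71), so λ ≡ 42·68 ≡ 16.
  x = λ² - 3 - 3 = 256 - 6 ≡ 37; y = λ·(3 - 37) - 59 ≡ 36. → (37, 36)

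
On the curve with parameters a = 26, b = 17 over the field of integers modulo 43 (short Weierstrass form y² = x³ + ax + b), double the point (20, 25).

(12, 37)

tangent at (20, 25): λ = (3·20² + 26)/(2·25) ≡ 22/7. 7⁻¹ ≡ 37 (mod 43) since 7·37 = 259 ≡ 1, so λ ≡ 22·37 ≡ 40.
  x = λ² - 20 - 20 = 1600 - 40 ≡ 12; y = λ·(20 - 12) - 25 ≡ 37. → (12, 37)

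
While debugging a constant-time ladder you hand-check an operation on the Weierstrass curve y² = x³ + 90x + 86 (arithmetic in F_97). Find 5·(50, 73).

Write P = (50, 73).
Double-and-add on 5 = (101)₂. Start with P = (50, 73) for the leading 1-bit.
double: tangent at (50, 73): λ = (3·50² + 90)/(2·73) ≡ 24/49. 49⁻¹ ≡ 2 (mod 97) since 49·2 = 98 ≡ 1, so λ ≡ 24·2 ≡ 48.
  x = λ² - 50 - 50 = 2304 - 100 ≡ 70; y = λ·(50 - 70) - 73 ≡ 34. → (70, 34)
double: tangent at (70, 34): λ = (3·70² + 90)/(2·34) ≡ 46/68. 68⁻¹ ≡ 10 (mod 97) since 68·10 = 680 ≡ 1, so λ ≡ 46·10 ≡ 72.
  x = λ² - 70 - 70 = 5184 - 140 ≡ 0; y = λ·(70 - 0) - 34 ≡ 59. → (0, 59)
add P: (0, 59) + (50, 73). λ = (73 - 59)/(50 - 0) ≡ 14/50 mod 97. 50⁻¹ ≡ 33 (mod 97), so λ ≡ 74.
  x = λ² - 0 - 50 = 5476 - 50 ≡ 91; y = λ·(0 - 91) - 59 ≡ 94. → (91, 94)

(91, 94)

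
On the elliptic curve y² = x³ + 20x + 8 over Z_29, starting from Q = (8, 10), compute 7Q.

O

Double-and-add on 7 = (111)₂. Start with Q = (8, 10) for the leading 1-bit.
double: tangent at (8, 10): λ = (3·8² + 20)/(2·10) ≡ 9/20. 20⁻¹ ≡ 16 (mod 29), so λ ≡ 9·16 ≡ 28.
  x = λ² - 8 - 8 = 784 - 16 ≡ 14; y = λ·(8 - 14) - 10 ≡ 25. → (14, 25)
add Q: (14, 25) + (8, 10). λ = (10 - 25)/(8 - 14) ≡ 14/23 mod 29. 23⁻¹ ≡ 24 (mod 29) since 23·24 = 552 ≡ 1, so λ ≡ 17.
  x = λ² - 14 - 8 = 289 - 22 ≡ 6; y = λ·(14 - 6) - 25 ≡ 24. → (6, 24)
double: tangent at (6, 24): λ = (3·6² + 20)/(2·24) ≡ 12/19. 19⁻¹ ≡ 26 (mod 29), so λ ≡ 12·26 ≡ 22.
  x = λ² - 6 - 6 = 484 - 12 ≡ 8; y = λ·(6 - 8) - 24 ≡ 19. → (8, 19)
add Q: (8, 19) + (8, 10): same x and y₁ ≡ -y₂, so the sum is ∞.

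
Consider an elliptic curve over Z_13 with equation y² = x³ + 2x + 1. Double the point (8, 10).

tangent at (8, 10): λ = (3·8² + 2)/(2·10) ≡ 12/7. 7⁻¹ ≡ 2 (mod 13) since 7·2 = 14 ≡ 1, so λ ≡ 12·2 ≡ 11.
  x = λ² - 8 - 8 = 121 - 16 ≡ 1; y = λ·(8 - 1) - 10 ≡ 2. → (1, 2)

(1, 2)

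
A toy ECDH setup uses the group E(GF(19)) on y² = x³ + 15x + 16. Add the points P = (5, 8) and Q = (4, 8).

(10, 11)

(5, 8) + (4, 8). λ = (8 - 8)/(4 - 5) ≡ 0/18 mod 19. 18⁻¹ ≡ 18 (mod 19), so λ ≡ 0.
  x = λ² - 5 - 4 = 0 - 9 ≡ 10; y = λ·(5 - 10) - 8 ≡ 11. → (10, 11)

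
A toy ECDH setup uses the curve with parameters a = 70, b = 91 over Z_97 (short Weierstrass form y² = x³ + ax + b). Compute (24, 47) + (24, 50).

O

The two points share x = 24 and their y-coordinates satisfy 47 + 50 ≡ 0 (mod 97), so they are inverses. Their sum is the point at infinity.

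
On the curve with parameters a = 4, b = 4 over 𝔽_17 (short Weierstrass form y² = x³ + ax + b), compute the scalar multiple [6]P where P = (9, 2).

Repeated addition: build up to 6P.
2P: tangent at (9, 2): λ = (3·9² + 4)/(2·2) ≡ 9/4. 4⁻¹ ≡ 13 (mod 17), so λ ≡ 9·13 ≡ 15.
  x = λ² - 9 - 9 = 225 - 18 ≡ 3; y = λ·(9 - 3) - 2 ≡ 3. → (3, 3)
3P: (3, 3) + (9, 2). λ = (2 - 3)/(9 - 3) ≡ 16/6 mod 17. 6⁻¹ ≡ 3 (mod 17) since 6·3 = 18 ≡ 1, so λ ≡ 14.
  x = λ² - 3 - 9 = 196 - 12 ≡ 14; y = λ·(3 - 14) - 3 ≡ 13. → (14, 13)
4P: (14, 13) + (9, 2). λ = (2 - 13)/(9 - 14) ≡ 6/12 mod 17. 12⁻¹ ≡ 10 (mod 17), so λ ≡ 9.
  x = λ² - 14 - 9 = 81 - 23 ≡ 7; y = λ·(14 - 7) - 13 ≡ 16. → (7, 16)
5P: (7, 16) + (9, 2). λ = (2 - 16)/(9 - 7) ≡ 3/2 mod 17. 2⁻¹ ≡ 9 (mod 17) since 2·9 = 18 ≡ 1, so λ ≡ 10.
  x = λ² - 7 - 9 = 100 - 16 ≡ 16; y = λ·(7 - 16) - 16 ≡ 13. → (16, 13)
6P: (16, 13) + (9, 2). λ = (2 - 13)/(9 - 16) ≡ 6/10 mod 17. 10⁻¹ ≡ 12 (mod 17) since 10·12 = 120 ≡ 1, so λ ≡ 4.
  x = λ² - 16 - 9 = 16 - 25 ≡ 8; y = λ·(16 - 8) - 13 ≡ 2. → (8, 2)

(8, 2)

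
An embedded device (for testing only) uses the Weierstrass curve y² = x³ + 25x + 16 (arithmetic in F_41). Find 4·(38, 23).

Write G = (38, 23).
Double-and-add on 4 = (100)₂. Start with G = (38, 23) for the leading 1-bit.
double: tangent at (38, 23): λ = (3·38² + 25)/(2·23) ≡ 11/5. 5⁻¹ ≡ 33 (mod 41), so λ ≡ 11·33 ≡ 35.
  x = λ² - 38 - 38 = 1225 - 76 ≡ 1; y = λ·(38 - 1) - 23 ≡ 1. → (1, 1)
double: tangent at (1, 1): λ = (3·1² + 25)/(2·1) ≡ 28/2. 2⁻¹ ≡ 21 (mod 41) since 2·21 = 42 ≡ 1, so λ ≡ 28·21 ≡ 14.
  x = λ² - 1 - 1 = 196 - 2 ≡ 30; y = λ·(1 - 30) - 1 ≡ 3. → (30, 3)

(30, 3)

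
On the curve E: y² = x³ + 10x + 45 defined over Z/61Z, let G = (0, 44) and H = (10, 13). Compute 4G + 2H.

(25, 11)

First 4G:
Repeated addition: build up to 4G.
2G: tangent at (0, 44): λ = (3·0² + 10)/(2·44) ≡ 10/27. 27⁻¹ ≡ 52 (mod 61) since 27·52 = 1404 ≡ 1, so λ ≡ 10·52 ≡ 32.
  x = λ² - 0 - 0 = 1024 - 0 ≡ 48; y = λ·(0 - 48) - 44 ≡ 6. → (48, 6)
3G: (48, 6) + (0, 44). λ = (44 - 6)/(0 - 48) ≡ 38/13 mod 61. 13⁻¹ ≡ 47 (mod 61) since 13·47 = 611 ≡ 1, so λ ≡ 17.
  x = λ² - 48 - 0 = 289 - 48 ≡ 58; y = λ·(48 - 58) - 6 ≡ 7. → (58, 7)
4G: (58, 7) + (0, 44). λ = (44 - 7)/(0 - 58) ≡ 37/3 mod 61. 3⁻¹ ≡ 41 (mod 61), so λ ≡ 53.
  x = λ² - 58 - 0 = 2809 - 58 ≡ 6; y = λ·(58 - 6) - 7 ≡ 4. → (6, 4)
4G = (6, 4).
Next 2H:
Repeated addition: build up to 2H.
2H: tangent at (10, 13): λ = (3·10² + 10)/(2·13) ≡ 5/26. 26⁻¹ ≡ 54 (mod 61), so λ ≡ 5·54 ≡ 26.
  x = λ² - 10 - 10 = 676 - 20 ≡ 46; y = λ·(10 - 46) - 13 ≡ 27. → (46, 27)
2H = (46, 27).
Finally 4G + 2H:
(6, 4) + (46, 27). λ = (27 - 4)/(46 - 6) ≡ 23/40 mod 61. 40⁻¹ ≡ 29 (mod 61) since 40·29 = 1160 ≡ 1, so λ ≡ 57.
  x = λ² - 6 - 46 = 3249 - 52 ≡ 25; y = λ·(6 - 25) - 4 ≡ 11. → (25, 11)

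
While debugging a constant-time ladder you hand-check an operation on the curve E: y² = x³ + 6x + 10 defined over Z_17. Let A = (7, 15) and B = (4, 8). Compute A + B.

(7, 15) + (4, 8). λ = (8 - 15)/(4 - 7) ≡ 10/14 mod 17. 14⁻¹ ≡ 11 (mod 17), so λ ≡ 8.
  x = λ² - 7 - 4 = 64 - 11 ≡ 2; y = λ·(7 - 2) - 15 ≡ 8. → (2, 8)

(2, 8)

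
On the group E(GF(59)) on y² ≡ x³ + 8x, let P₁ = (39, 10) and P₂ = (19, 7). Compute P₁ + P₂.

(23, 16)

(39, 10) + (19, 7). λ = (7 - 10)/(19 - 39) ≡ 56/39 mod 59. 39⁻¹ ≡ 56 (mod 59), so λ ≡ 9.
  x = λ² - 39 - 19 = 81 - 58 ≡ 23; y = λ·(39 - 23) - 10 ≡ 16. → (23, 16)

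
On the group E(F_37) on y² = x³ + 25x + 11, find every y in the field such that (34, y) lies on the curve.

none

x³ + 25x + 11 = 40165 ≡ 20 (mod 37).
20 is a non-residue mod 37; no y exists.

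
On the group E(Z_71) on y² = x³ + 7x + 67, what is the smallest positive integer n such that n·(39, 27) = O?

4

2P: tangent at (39, 27): λ = (3·39² + 7)/(2·27) ≡ 26/54. 54⁻¹ ≡ 25 (mod 71) since 54·25 = 1350 ≡ 1, so λ ≡ 26·25 ≡ 11.
  x = λ² - 39 - 39 = 121 - 78 ≡ 43; y = λ·(39 - 43) - 27 ≡ 0. → (43, 0)
3P: (43, 0) + (39, 27). λ = (27 - 0)/(39 - 43) ≡ 27/67 mod 71. 67⁻¹ ≡ 53 (mod 71), so λ ≡ 11.
  x = λ² - 43 - 39 = 121 - 82 ≡ 39; y = λ·(43 - 39) - 0 ≡ 44. → (39, 44)
4P: (39, 44) + (39, 27): same x and y₁ ≡ -y₂, so the sum is O.
4P = O, so the order is 4.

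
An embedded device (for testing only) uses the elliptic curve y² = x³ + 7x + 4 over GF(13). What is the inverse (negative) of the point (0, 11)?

(0, 2)

-(0, 11) = (0, -11 mod 13) = (0, 2).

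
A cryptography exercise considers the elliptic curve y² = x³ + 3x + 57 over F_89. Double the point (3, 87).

(28, 56)

tangent at (3, 87): λ = (3·3² + 3)/(2·87) ≡ 30/85. 85⁻¹ ≡ 22 (mod 89) since 85·22 = 1870 ≡ 1, so λ ≡ 30·22 ≡ 37.
  x = λ² - 3 - 3 = 1369 - 6 ≡ 28; y = λ·(3 - 28) - 87 ≡ 56. → (28, 56)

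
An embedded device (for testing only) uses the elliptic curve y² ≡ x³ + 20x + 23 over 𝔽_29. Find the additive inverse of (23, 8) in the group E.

-(23, 8) = (23, -8 mod 29) = (23, 21).

(23, 21)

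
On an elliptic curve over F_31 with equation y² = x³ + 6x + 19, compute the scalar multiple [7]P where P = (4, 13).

Double-and-add on 7 = (111)₂. Start with P = (4, 13) for the leading 1-bit.
double: tangent at (4, 13): λ = (3·4² + 6)/(2·13) ≡ 23/26. 26⁻¹ ≡ 6 (mod 31), so λ ≡ 23·6 ≡ 14.
  x = λ² - 4 - 4 = 196 - 8 ≡ 2; y = λ·(4 - 2) - 13 ≡ 15. → (2, 15)
add P: (2, 15) + (4, 13). λ = (13 - 15)/(4 - 2) ≡ 29/2 mod 31. 2⁻¹ ≡ 16 (mod 31), so λ ≡ 30.
  x = λ² - 2 - 4 = 900 - 6 ≡ 26; y = λ·(2 - 26) - 15 ≡ 9. → (26, 9)
double: tangent at (26, 9): λ = (3·26² + 6)/(2·9) ≡ 19/18. 18⁻¹ ≡ 19 (mod 31) since 18·19 = 342 ≡ 1, so λ ≡ 19·19 ≡ 20.
  x = λ² - 26 - 26 = 400 - 52 ≡ 7; y = λ·(26 - 7) - 9 ≡ 30. → (7, 30)
add P: (7, 30) + (4, 13). λ = (13 - 30)/(4 - 7) ≡ 14/28 mod 31. 28⁻¹ ≡ 10 (mod 31), so λ ≡ 16.
  x = λ² - 7 - 4 = 256 - 11 ≡ 28; y = λ·(7 - 28) - 30 ≡ 6. → (28, 6)

(28, 6)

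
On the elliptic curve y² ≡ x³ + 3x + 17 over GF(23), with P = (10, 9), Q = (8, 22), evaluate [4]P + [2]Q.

(10, 9)

First 4P:
Double-and-add on 4 = (100)₂. Start with P = (10, 9) for the leading 1-bit.
double: tangent at (10, 9): λ = (3·10² + 3)/(2·9) ≡ 4/18. 18⁻¹ ≡ 9 (mod 23), so λ ≡ 4·9 ≡ 13.
  x = λ² - 10 - 10 = 169 - 20 ≡ 11; y = λ·(10 - 11) - 9 ≡ 1. → (11, 1)
double: tangent at (11, 1): λ = (3·11² + 3)/(2·1) ≡ 21/2. 2⁻¹ ≡ 12 (mod 23), so λ ≡ 21·12 ≡ 22.
  x = λ² - 11 - 11 = 484 - 22 ≡ 2; y = λ·(11 - 2) - 1 ≡ 13. → (2, 13)
4P = (2, 13).
Next 2Q:
Repeated addition: build up to 2Q.
2Q: tangent at (8, 22): λ = (3·8² + 3)/(2·22) ≡ 11/21. 21⁻¹ ≡ 11 (mod 23) since 21·11 = 231 ≡ 1, so λ ≡ 11·11 ≡ 6.
  x = λ² - 8 - 8 = 36 - 16 ≡ 20; y = λ·(8 - 20) - 22 ≡ 21. → (20, 21)
2Q = (20, 21).
Finally 4P + 2Q:
(2, 13) + (20, 21). λ = (21 - 13)/(20 - 2) ≡ 8/18 mod 23. 18⁻¹ ≡ 9 (mod 23) since 18·9 = 162 ≡ 1, so λ ≡ 3.
  x = λ² - 2 - 20 = 9 - 22 ≡ 10; y = λ·(2 - 10) - 13 ≡ 9. → (10, 9)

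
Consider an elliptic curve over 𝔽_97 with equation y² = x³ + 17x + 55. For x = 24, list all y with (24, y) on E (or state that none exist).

none

x³ + 17x + 55 = 14287 ≡ 28 (mod 97).
28 is a non-residue mod 97; no y exists.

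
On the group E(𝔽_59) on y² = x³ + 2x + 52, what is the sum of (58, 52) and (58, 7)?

O

The two points share x = 58 and their y-coordinates satisfy 52 + 7 ≡ 0 (mod 59), so they are inverses. Their sum is O.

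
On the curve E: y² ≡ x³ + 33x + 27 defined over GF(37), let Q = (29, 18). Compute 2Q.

(25, 7)

tangent at (29, 18): λ = (3·29² + 33)/(2·18) ≡ 3/36. 36⁻¹ ≡ 36 (mod 37) since 36·36 = 1296 ≡ 1, so λ ≡ 3·36 ≡ 34.
  x = λ² - 29 - 29 = 1156 - 58 ≡ 25; y = λ·(29 - 25) - 18 ≡ 7. → (25, 7)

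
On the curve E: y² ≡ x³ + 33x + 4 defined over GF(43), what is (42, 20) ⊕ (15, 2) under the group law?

(42, 20) + (15, 2). λ = (2 - 20)/(15 - 42) ≡ 25/16 mod 43. 16⁻¹ ≡ 35 (mod 43), so λ ≡ 15.
  x = λ² - 42 - 15 = 225 - 57 ≡ 39; y = λ·(42 - 39) - 20 ≡ 25. → (39, 25)

(39, 25)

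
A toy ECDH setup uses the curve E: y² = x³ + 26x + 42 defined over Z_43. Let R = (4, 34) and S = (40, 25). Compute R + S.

(4, 34) + (40, 25). λ = (25 - 34)/(40 - 4) ≡ 34/36 mod 43. 36⁻¹ ≡ 6 (mod 43) since 36·6 = 216 ≡ 1, so λ ≡ 32.
  x = λ² - 4 - 40 = 1024 - 44 ≡ 34; y = λ·(4 - 34) - 34 ≡ 38. → (34, 38)

(34, 38)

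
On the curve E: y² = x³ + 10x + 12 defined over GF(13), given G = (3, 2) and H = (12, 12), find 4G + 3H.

First 4G:
Repeated addition: build up to 4G.
2G: tangent at (3, 2): λ = (3·3² + 10)/(2·2) ≡ 11/4. 4⁻¹ ≡ 10 (mod 13), so λ ≡ 11·10 ≡ 6.
  x = λ² - 3 - 3 = 36 - 6 ≡ 4; y = λ·(3 - 4) - 2 ≡ 5. → (4, 5)
3G: (4, 5) + (3, 2). λ = (2 - 5)/(3 - 4) ≡ 10/12 mod 13. 12⁻¹ ≡ 12 (mod 13), so λ ≡ 3.
  x = λ² - 4 - 3 = 9 - 7 ≡ 2; y = λ·(4 - 2) - 5 ≡ 1. → (2, 1)
4G: (2, 1) + (3, 2). λ = (2 - 1)/(3 - 2) ≡ 1/1 mod 13. 1⁻¹ ≡ 1 (mod 13) since 1·1 = 1 ≡ 1, so λ ≡ 1.
  x = λ² - 2 - 3 = 1 - 5 ≡ 9; y = λ·(2 - 9) - 1 ≡ 5. → (9, 5)
4G = (9, 5).
Next 3H:
Repeated addition: build up to 3H.
2H: tangent at (12, 12): λ = (3·12² + 10)/(2·12) ≡ 0/11. 11⁻¹ ≡ 6 (mod 13) since 11·6 = 66 ≡ 1, so λ ≡ 0·6 ≡ 0.
  x = λ² - 12 - 12 = 0 - 24 ≡ 2; y = λ·(12 - 2) - 12 ≡ 1. → (2, 1)
3H: (2, 1) + (12, 12). λ = (12 - 1)/(12 - 2) ≡ 11/10 mod 13. 10⁻¹ ≡ 4 (mod 13) since 10·4 = 40 ≡ 1, so λ ≡ 5.
  x = λ² - 2 - 12 = 25 - 14 ≡ 11; y = λ·(2 - 11) - 1 ≡ 6. → (11, 6)
3H = (11, 6).
Finally 4G + 3H:
(9, 5) + (11, 6). λ = (6 - 5)/(11 - 9) ≡ 1/2 mod 13. 2⁻¹ ≡ 7 (mod 13), so λ ≡ 7.
  x = λ² - 9 - 11 = 49 - 20 ≡ 3; y = λ·(9 - 3) - 5 ≡ 11. → (3, 11)

(3, 11)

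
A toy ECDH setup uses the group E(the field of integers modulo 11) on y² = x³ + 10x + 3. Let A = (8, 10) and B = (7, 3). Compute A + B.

(1, 6)

(8, 10) + (7, 3). λ = (3 - 10)/(7 - 8) ≡ 4/10 mod 11. 10⁻¹ ≡ 10 (mod 11) since 10·10 = 100 ≡ 1, so λ ≡ 7.
  x = λ² - 8 - 7 = 49 - 15 ≡ 1; y = λ·(8 - 1) - 10 ≡ 6. → (1, 6)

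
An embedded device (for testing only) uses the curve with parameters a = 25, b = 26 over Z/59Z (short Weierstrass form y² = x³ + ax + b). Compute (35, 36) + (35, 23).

The two points share x = 35 and their y-coordinates satisfy 36 + 23 ≡ 0 (mod 59), so they are inverses. Their sum is O.

O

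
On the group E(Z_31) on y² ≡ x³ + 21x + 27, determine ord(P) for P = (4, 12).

7

2P: tangent at (4, 12): λ = (3·4² + 21)/(2·12) ≡ 7/24. 24⁻¹ ≡ 22 (mod 31), so λ ≡ 7·22 ≡ 30.
  x = λ² - 4 - 4 = 900 - 8 ≡ 24; y = λ·(4 - 24) - 12 ≡ 8. → (24, 8)
3P: (24, 8) + (4, 12). λ = (12 - 8)/(4 - 24) ≡ 4/11 mod 31. 11⁻¹ ≡ 17 (mod 31), so λ ≡ 6.
  x = λ² - 24 - 4 = 36 - 28 ≡ 8; y = λ·(24 - 8) - 8 ≡ 26. → (8, 26)
4P: (8, 26) + (4, 12). λ = (12 - 26)/(4 - 8) ≡ 17/27 mod 31. 27⁻¹ ≡ 23 (mod 31), so λ ≡ 19.
  x = λ² - 8 - 4 = 361 - 12 ≡ 8; y = λ·(8 - 8) - 26 ≡ 5. → (8, 5)
5P: (8, 5) + (4, 12). λ = (12 - 5)/(4 - 8) ≡ 7/27 mod 31. 27⁻¹ ≡ 23 (mod 31), so λ ≡ 6.
  x = λ² - 8 - 4 = 36 - 12 ≡ 24; y = λ·(8 - 24) - 5 ≡ 23. → (24, 23)
6P: (24, 23) + (4, 12). λ = (12 - 23)/(4 - 24) ≡ 20/11 mod 31. 11⁻¹ ≡ 17 (mod 31), so λ ≡ 30.
  x = λ² - 24 - 4 = 900 - 28 ≡ 4; y = λ·(24 - 4) - 23 ≡ 19. → (4, 19)
7P: (4, 19) + (4, 12): same x and y₁ ≡ -y₂, so the sum is 𝒪.
7P = 𝒪, so the order is 7.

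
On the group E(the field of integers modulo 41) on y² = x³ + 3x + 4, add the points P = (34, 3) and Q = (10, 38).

(15, 12)

(34, 3) + (10, 38). λ = (38 - 3)/(10 - 34) ≡ 35/17 mod 41. 17⁻¹ ≡ 29 (mod 41), so λ ≡ 31.
  x = λ² - 34 - 10 = 961 - 44 ≡ 15; y = λ·(34 - 15) - 3 ≡ 12. → (15, 12)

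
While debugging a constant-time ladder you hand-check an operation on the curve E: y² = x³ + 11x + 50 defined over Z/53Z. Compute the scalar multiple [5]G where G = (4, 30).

(29, 31)

Repeated addition: build up to 5G.
2G: tangent at (4, 30): λ = (3·4² + 11)/(2·30) ≡ 6/7. 7⁻¹ ≡ 38 (mod 53) since 7·38 = 266 ≡ 1, so λ ≡ 6·38 ≡ 16.
  x = λ² - 4 - 4 = 256 - 8 ≡ 36; y = λ·(4 - 36) - 30 ≡ 41. → (36, 41)
3G: (36, 41) + (4, 30). λ = (30 - 41)/(4 - 36) ≡ 42/21 mod 53. 21⁻¹ ≡ 48 (mod 53) since 21·48 = 1008 ≡ 1, so λ ≡ 2.
  x = λ² - 36 - 4 = 4 - 40 ≡ 17; y = λ·(36 - 17) - 41 ≡ 50. → (17, 50)
4G: (17, 50) + (4, 30). λ = (30 - 50)/(4 - 17) ≡ 33/40 mod 53. 40⁻¹ ≡ 4 (mod 53), so λ ≡ 26.
  x = λ² - 17 - 4 = 676 - 21 ≡ 19; y = λ·(17 - 19) - 50 ≡ 4. → (19, 4)
5G: (19, 4) + (4, 30). λ = (30 - 4)/(4 - 19) ≡ 26/38 mod 53. 38⁻¹ ≡ 7 (mod 53), so λ ≡ 23.
  x = λ² - 19 - 4 = 529 - 23 ≡ 29; y = λ·(19 - 29) - 4 ≡ 31. → (29, 31)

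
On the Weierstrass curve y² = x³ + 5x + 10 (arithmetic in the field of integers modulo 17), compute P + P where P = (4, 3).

tangent at (4, 3): λ = (3·4² + 5)/(2·3) ≡ 2/6. 6⁻¹ ≡ 3 (mod 17), so λ ≡ 2·3 ≡ 6.
  x = λ² - 4 - 4 = 36 - 8 ≡ 11; y = λ·(4 - 11) - 3 ≡ 6. → (11, 6)

(11, 6)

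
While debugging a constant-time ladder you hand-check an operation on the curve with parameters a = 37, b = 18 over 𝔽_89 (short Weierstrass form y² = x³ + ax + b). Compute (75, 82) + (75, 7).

O

The two points share x = 75 and their y-coordinates satisfy 82 + 7 ≡ 0 (mod 89), so they are inverses. Their sum is ∞.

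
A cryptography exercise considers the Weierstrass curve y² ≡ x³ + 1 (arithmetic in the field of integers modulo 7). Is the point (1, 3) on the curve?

yes

y² = 3² ≡ 2; x³ + 0x + 1 = 2 ≡ 2 (mod 7). 2 = 2.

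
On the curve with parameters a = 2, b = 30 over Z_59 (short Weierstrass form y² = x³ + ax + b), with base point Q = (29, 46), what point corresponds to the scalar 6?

(47, 15)

Repeated addition: build up to 6Q.
2Q: tangent at (29, 46): λ = (3·29² + 2)/(2·46) ≡ 47/33. 33⁻¹ ≡ 34 (mod 59) since 33·34 = 1122 ≡ 1, so λ ≡ 47·34 ≡ 5.
  x = λ² - 29 - 29 = 25 - 58 ≡ 26; y = λ·(29 - 26) - 46 ≡ 28. → (26, 28)
3Q: (26, 28) + (29, 46). λ = (46 - 28)/(29 - 26) ≡ 18/3 mod 59. 3⁻¹ ≡ 20 (mod 59), so λ ≡ 6.
  x = λ² - 26 - 29 = 36 - 55 ≡ 40; y = λ·(26 - 40) - 28 ≡ 6. → (40, 6)
4Q: (40, 6) + (29, 46). λ = (46 - 6)/(29 - 40) ≡ 40/48 mod 59. 48⁻¹ ≡ 16 (mod 59) since 48·16 = 768 ≡ 1, so λ ≡ 50.
  x = λ² - 40 - 29 = 2500 - 69 ≡ 12; y = λ·(40 - 12) - 6 ≡ 37. → (12, 37)
5Q: (12, 37) + (29, 46). λ = (46 - 37)/(29 - 12) ≡ 9/17 mod 59. 17⁻¹ ≡ 7 (mod 59), so λ ≡ 4.
  x = λ² - 12 - 29 = 16 - 41 ≡ 34; y = λ·(12 - 34) - 37 ≡ 52. → (34, 52)
6Q: (34, 52) + (29, 46). λ = (46 - 52)/(29 - 34) ≡ 53/54 mod 59. 54⁻¹ ≡ 47 (mod 59), so λ ≡ 13.
  x = λ² - 34 - 29 = 169 - 63 ≡ 47; y = λ·(34 - 47) - 52 ≡ 15. → (47, 15)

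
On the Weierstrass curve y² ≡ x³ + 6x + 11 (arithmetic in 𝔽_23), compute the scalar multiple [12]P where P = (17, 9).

Double-and-add on 12 = (1100)₂. Start with P = (17, 9) for the leading 1-bit.
double: tangent at (17, 9): λ = (3·17² + 6)/(2·9) ≡ 22/18. 18⁻¹ ≡ 9 (mod 23) since 18·9 = 162 ≡ 1, so λ ≡ 22·9 ≡ 14.
  x = λ² - 17 - 17 = 196 - 34 ≡ 1; y = λ·(17 - 1) - 9 ≡ 8. → (1, 8)
add P: (1, 8) + (17, 9). λ = (9 - 8)/(17 - 1) ≡ 1/16 mod 23. 16⁻¹ ≡ 13 (mod 23), so λ ≡ 13.
  x = λ² - 1 - 17 = 169 - 18 ≡ 13; y = λ·(1 - 13) - 8 ≡ 20. → (13, 20)
double: tangent at (13, 20): λ = (3·13² + 6)/(2·20) ≡ 7/17. 17⁻¹ ≡ 19 (mod 23), so λ ≡ 7·19 ≡ 18.
  x = λ² - 13 - 13 = 324 - 26 ≡ 22; y = λ·(13 - 22) - 20 ≡ 2. → (22, 2)
double: tangent at (22, 2): λ = (3·22² + 6)/(2·2) ≡ 9/4. 4⁻¹ ≡ 6 (mod 23), so λ ≡ 9·6 ≡ 8.
  x = λ² - 22 - 22 = 64 - 44 ≡ 20; y = λ·(22 - 20) - 2 ≡ 14. → (20, 14)

(20, 14)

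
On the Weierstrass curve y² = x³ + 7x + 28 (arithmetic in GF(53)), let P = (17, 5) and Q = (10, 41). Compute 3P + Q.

First 3P:
Repeated addition: build up to 3P.
2P: tangent at (17, 5): λ = (3·17² + 7)/(2·5) ≡ 26/10. 10⁻¹ ≡ 16 (mod 53) since 10·16 = 160 ≡ 1, so λ ≡ 26·16 ≡ 45.
  x = λ² - 17 - 17 = 2025 - 34 ≡ 30; y = λ·(17 - 30) - 5 ≡ 46. → (30, 46)
3P: (30, 46) + (17, 5). λ = (5 - 46)/(17 - 30) ≡ 12/40 mod 53. 40⁻¹ ≡ 4 (mod 53) since 40·4 = 160 ≡ 1, so λ ≡ 48.
  x = λ² - 30 - 17 = 2304 - 47 ≡ 31; y = λ·(30 - 31) - 46 ≡ 12. → (31, 12)
3P = (31, 12).
Finally 3P + Q:
(31, 12) + (10, 41). λ = (41 - 12)/(10 - 31) ≡ 29/32 mod 53. 32⁻¹ ≡ 5 (mod 53) since 32·5 = 160 ≡ 1, so λ ≡ 39.
  x = λ² - 31 - 10 = 1521 - 41 ≡ 49; y = λ·(31 - 49) - 12 ≡ 28. → (49, 28)

(49, 28)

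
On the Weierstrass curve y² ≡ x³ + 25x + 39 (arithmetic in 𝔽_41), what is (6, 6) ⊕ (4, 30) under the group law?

(11, 13)

(6, 6) + (4, 30). λ = (30 - 6)/(4 - 6) ≡ 24/39 mod 41. 39⁻¹ ≡ 20 (mod 41), so λ ≡ 29.
  x = λ² - 6 - 4 = 841 - 10 ≡ 11; y = λ·(6 - 11) - 6 ≡ 13. → (11, 13)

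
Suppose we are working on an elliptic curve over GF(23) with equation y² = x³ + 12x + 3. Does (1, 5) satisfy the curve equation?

no

y² = 5² ≡ 2; x³ + 12x + 3 = 16 ≡ 16 (mod 23). 2 ≠ 16.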